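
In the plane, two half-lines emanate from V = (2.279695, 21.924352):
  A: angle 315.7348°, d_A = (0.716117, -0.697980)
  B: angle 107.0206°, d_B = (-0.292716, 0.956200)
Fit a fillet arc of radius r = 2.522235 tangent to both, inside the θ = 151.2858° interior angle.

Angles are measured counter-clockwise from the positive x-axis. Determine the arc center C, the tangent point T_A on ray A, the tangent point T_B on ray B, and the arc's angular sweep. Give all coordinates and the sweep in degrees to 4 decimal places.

bisector direction at 31.3777° = (0.853754,0.520677)
center distance |VC| = r/sin(θ/2) = 2.522235/sin(75.6429°) = 2.603546
C = V + |VC|·bis = (4.5025,23.2800)
T_A = V + ((C−V)·d_A)·d_A = V + 0.6456·d_A = (2.7420,21.4737)
T_B = V + ((C−V)·d_B)·d_B = V + 0.6456·d_B = (2.0907,22.5417)
sweep = 180° − θ = 28.7142°

center=(4.5025,23.2800) T_A=(2.7420,21.4737) T_B=(2.0907,22.5417) sweep=28.7142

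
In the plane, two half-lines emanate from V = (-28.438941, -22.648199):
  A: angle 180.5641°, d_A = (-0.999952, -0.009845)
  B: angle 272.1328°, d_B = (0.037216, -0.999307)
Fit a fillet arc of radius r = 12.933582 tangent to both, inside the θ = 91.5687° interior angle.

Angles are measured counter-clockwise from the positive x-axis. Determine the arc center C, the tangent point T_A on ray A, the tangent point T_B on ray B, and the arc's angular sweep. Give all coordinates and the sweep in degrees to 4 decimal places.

bisector direction at 226.3484° = (-0.690271,-0.723551)
center distance |VC| = r/sin(θ/2) = 12.933582/sin(45.7844°) = 18.045512
C = V + |VC|·bis = (-40.8952,-35.7050)
T_A = V + ((C−V)·d_A)·d_A = V + 12.5842·d_A = (-41.0226,-22.7721)
T_B = V + ((C−V)·d_B)·d_B = V + 12.5842·d_B = (-27.9706,-35.2237)
sweep = 180° − θ = 88.4313°

center=(-40.8952,-35.7050) T_A=(-41.0226,-22.7721) T_B=(-27.9706,-35.2237) sweep=88.4313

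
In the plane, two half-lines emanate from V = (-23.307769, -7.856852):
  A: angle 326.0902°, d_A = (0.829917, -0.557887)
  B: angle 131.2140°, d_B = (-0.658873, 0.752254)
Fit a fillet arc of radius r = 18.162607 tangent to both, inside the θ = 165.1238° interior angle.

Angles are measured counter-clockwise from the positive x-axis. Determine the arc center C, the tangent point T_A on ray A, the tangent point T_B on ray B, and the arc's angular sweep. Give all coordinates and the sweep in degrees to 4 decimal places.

center=(-11.2072,5.8937) T_A=(-21.3399,-9.1797) T_B=(-24.8701,-6.0731) sweep=14.8762

bisector direction at 48.6521° = (0.660630,0.750712)
center distance |VC| = r/sin(θ/2) = 18.162607/sin(82.5619°) = 18.316737
C = V + |VC|·bis = (-11.2072,5.8937)
T_A = V + ((C−V)·d_A)·d_A = V + 2.3712·d_A = (-21.3399,-9.1797)
T_B = V + ((C−V)·d_B)·d_B = V + 2.3712·d_B = (-24.8701,-6.0731)
sweep = 180° − θ = 14.8762°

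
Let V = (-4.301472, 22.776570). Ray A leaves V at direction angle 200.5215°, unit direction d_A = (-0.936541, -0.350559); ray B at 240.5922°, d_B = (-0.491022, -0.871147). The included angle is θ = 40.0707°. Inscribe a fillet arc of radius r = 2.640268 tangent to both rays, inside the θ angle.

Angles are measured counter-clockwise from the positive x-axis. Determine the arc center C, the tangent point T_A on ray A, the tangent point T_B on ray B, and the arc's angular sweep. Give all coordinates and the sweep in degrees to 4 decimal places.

center=(-10.1566,17.7657) T_A=(-11.0822,20.2385) T_B=(-7.8566,16.4693) sweep=139.9293

bisector direction at 220.5568° = (-0.759761,-0.650202)
center distance |VC| = r/sin(θ/2) = 2.640268/sin(20.0354°) = 7.706565
C = V + |VC|·bis = (-10.1566,17.7657)
T_A = V + ((C−V)·d_A)·d_A = V + 7.2402·d_A = (-11.0822,20.2385)
T_B = V + ((C−V)·d_B)·d_B = V + 7.2402·d_B = (-7.8566,16.4693)
sweep = 180° − θ = 139.9293°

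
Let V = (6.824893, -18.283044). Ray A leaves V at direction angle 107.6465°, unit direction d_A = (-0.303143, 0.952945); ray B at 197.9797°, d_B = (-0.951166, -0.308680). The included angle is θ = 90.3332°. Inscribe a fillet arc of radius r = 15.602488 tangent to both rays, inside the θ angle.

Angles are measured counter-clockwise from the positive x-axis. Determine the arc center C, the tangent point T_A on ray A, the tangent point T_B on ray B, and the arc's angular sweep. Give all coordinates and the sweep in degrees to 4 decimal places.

center=(-12.7458,-8.2307) T_A=(2.1225,-3.5009) T_B=(-7.9296,-23.0713) sweep=89.6668

bisector direction at 152.8131° = (-0.889521,0.456895)
center distance |VC| = r/sin(θ/2) = 15.602488/sin(45.1666°) = 22.001369
C = V + |VC|·bis = (-12.7458,-8.2307)
T_A = V + ((C−V)·d_A)·d_A = V + 15.5120·d_A = (2.1225,-3.5009)
T_B = V + ((C−V)·d_B)·d_B = V + 15.5120·d_B = (-7.9296,-23.0713)
sweep = 180° − θ = 89.6668°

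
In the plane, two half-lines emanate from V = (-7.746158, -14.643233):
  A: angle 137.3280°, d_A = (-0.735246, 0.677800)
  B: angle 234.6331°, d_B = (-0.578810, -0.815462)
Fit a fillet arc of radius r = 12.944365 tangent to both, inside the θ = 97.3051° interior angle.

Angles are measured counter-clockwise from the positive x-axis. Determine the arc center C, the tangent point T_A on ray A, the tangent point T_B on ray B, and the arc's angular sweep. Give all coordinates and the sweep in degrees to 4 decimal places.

bisector direction at 185.9806° = (-0.994557,-0.104191)
center distance |VC| = r/sin(θ/2) = 12.944365/sin(48.6525°) = 17.242663
C = V + |VC|·bis = (-24.8950,-16.4398)
T_A = V + ((C−V)·d_A)·d_A = V + 11.3909·d_A = (-16.1213,-6.9225)
T_B = V + ((C−V)·d_B)·d_B = V + 11.3909·d_B = (-14.3393,-23.9321)
sweep = 180° − θ = 82.6949°

center=(-24.8950,-16.4398) T_A=(-16.1213,-6.9225) T_B=(-14.3393,-23.9321) sweep=82.6949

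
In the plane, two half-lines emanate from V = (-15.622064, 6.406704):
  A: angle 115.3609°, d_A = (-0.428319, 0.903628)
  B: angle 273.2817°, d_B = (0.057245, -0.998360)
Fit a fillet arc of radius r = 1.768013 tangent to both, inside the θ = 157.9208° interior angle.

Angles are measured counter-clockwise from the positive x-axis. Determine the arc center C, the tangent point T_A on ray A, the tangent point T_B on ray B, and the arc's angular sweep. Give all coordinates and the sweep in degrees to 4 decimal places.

bisector direction at 194.3213° = (-0.968924,-0.247359)
center distance |VC| = r/sin(θ/2) = 1.768013/sin(78.9604°) = 1.801347
C = V + |VC|·bis = (-17.3674,5.9611)
T_A = V + ((C−V)·d_A)·d_A = V + 0.3449·d_A = (-15.7698,6.7184)
T_B = V + ((C−V)·d_B)·d_B = V + 0.3449·d_B = (-15.6023,6.0623)
sweep = 180° − θ = 22.0792°

center=(-17.3674,5.9611) T_A=(-15.7698,6.7184) T_B=(-15.6023,6.0623) sweep=22.0792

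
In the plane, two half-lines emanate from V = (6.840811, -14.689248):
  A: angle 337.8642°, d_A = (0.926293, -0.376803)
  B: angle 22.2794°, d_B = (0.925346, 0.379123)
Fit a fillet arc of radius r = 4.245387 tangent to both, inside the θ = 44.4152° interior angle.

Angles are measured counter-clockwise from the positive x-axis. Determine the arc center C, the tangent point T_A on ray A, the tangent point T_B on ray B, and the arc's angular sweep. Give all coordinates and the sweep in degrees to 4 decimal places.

center=(18.0731,-14.6752) T_A=(16.4734,-18.6076) T_B=(16.4635,-10.7467) sweep=135.5848

bisector direction at 0.0718° = (0.999999,0.001253)
center distance |VC| = r/sin(θ/2) = 4.245387/sin(22.2076°) = 11.232264
C = V + |VC|·bis = (18.0731,-14.6752)
T_A = V + ((C−V)·d_A)·d_A = V + 10.3991·d_A = (16.4734,-18.6076)
T_B = V + ((C−V)·d_B)·d_B = V + 10.3991·d_B = (16.4635,-10.7467)
sweep = 180° − θ = 135.5848°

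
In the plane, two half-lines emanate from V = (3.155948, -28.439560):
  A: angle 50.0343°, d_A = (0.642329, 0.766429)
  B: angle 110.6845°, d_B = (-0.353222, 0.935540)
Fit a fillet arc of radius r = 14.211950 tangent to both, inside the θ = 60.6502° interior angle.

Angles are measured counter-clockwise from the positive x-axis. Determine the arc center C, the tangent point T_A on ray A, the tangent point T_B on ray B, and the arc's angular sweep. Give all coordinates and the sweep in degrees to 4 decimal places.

center=(7.8698,-0.6893) T_A=(18.7622,-9.8181) T_B=(-5.4261,-5.7093) sweep=119.3498

bisector direction at 80.3594° = (0.167467,0.985878)
center distance |VC| = r/sin(θ/2) = 14.211950/sin(30.3251°) = 28.147725
C = V + |VC|·bis = (7.8698,-0.6893)
T_A = V + ((C−V)·d_A)·d_A = V + 24.2964·d_A = (18.7622,-9.8181)
T_B = V + ((C−V)·d_B)·d_B = V + 24.2964·d_B = (-5.4261,-5.7093)
sweep = 180° − θ = 119.3498°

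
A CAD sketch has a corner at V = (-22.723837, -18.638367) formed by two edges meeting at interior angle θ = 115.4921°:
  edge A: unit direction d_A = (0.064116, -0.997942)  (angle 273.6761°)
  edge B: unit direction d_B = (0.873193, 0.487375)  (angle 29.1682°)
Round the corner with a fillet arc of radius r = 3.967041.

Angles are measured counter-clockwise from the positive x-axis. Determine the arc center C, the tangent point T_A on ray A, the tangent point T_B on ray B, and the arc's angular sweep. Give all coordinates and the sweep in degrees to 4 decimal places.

center=(-18.6045,-20.8823) T_A=(-22.5633,-21.1366) T_B=(-20.5379,-17.4183) sweep=64.5079

bisector direction at 331.4222° = (0.878168,-0.478352)
center distance |VC| = r/sin(θ/2) = 3.967041/sin(57.7460°) = 4.690887
C = V + |VC|·bis = (-18.6045,-20.8823)
T_A = V + ((C−V)·d_A)·d_A = V + 2.5034·d_A = (-22.5633,-21.1366)
T_B = V + ((C−V)·d_B)·d_B = V + 2.5034·d_B = (-20.5379,-17.4183)
sweep = 180° − θ = 64.5079°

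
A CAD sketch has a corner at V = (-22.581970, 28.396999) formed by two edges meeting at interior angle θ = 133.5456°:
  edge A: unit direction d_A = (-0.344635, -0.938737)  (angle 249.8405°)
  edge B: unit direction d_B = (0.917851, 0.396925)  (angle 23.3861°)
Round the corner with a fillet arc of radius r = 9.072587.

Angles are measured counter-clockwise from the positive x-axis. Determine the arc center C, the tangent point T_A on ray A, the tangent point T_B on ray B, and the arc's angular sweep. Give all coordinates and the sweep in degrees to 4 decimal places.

bisector direction at 316.6133° = (0.726734,-0.686919)
center distance |VC| = r/sin(θ/2) = 9.072587/sin(66.7728°) = 9.872795
C = V + |VC|·bis = (-15.4071,21.6152)
T_A = V + ((C−V)·d_A)·d_A = V + 3.8936·d_A = (-23.9238,24.7419)
T_B = V + ((C−V)·d_B)·d_B = V + 3.8936·d_B = (-19.0082,29.9425)
sweep = 180° − θ = 46.4544°

center=(-15.4071,21.6152) T_A=(-23.9238,24.7419) T_B=(-19.0082,29.9425) sweep=46.4544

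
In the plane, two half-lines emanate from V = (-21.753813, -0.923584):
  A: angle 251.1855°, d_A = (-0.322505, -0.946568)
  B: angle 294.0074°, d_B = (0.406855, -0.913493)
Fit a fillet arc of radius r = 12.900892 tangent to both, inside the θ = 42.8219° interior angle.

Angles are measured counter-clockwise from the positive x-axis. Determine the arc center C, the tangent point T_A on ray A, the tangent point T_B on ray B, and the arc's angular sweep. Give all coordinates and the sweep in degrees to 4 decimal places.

center=(-20.1529,-36.2269) T_A=(-32.3645,-32.0663) T_B=(-8.3680,-30.9781) sweep=137.1781

bisector direction at 272.5965° = (0.045301,-0.998973)
center distance |VC| = r/sin(θ/2) = 12.900892/sin(21.4109°) = 35.339612
C = V + |VC|·bis = (-20.1529,-36.2269)
T_A = V + ((C−V)·d_A)·d_A = V + 32.9007·d_A = (-32.3645,-32.0663)
T_B = V + ((C−V)·d_B)·d_B = V + 32.9007·d_B = (-8.3680,-30.9781)
sweep = 180° − θ = 137.1781°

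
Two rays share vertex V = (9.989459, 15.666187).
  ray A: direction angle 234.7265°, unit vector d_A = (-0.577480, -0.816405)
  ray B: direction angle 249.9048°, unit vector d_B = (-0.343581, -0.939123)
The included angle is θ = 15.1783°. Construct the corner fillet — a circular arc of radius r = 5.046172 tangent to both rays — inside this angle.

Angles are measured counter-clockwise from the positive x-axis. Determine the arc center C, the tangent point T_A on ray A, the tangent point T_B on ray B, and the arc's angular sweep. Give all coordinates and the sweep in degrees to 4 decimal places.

center=(-7.7623,-18.1684) T_A=(-11.8820,-15.2543) T_B=(-3.0233,-19.9022) sweep=164.8217

bisector direction at 242.3157° = (-0.464600,-0.885521)
center distance |VC| = r/sin(θ/2) = 5.046172/sin(7.5892°) = 38.208695
C = V + |VC|·bis = (-7.7623,-18.1684)
T_A = V + ((C−V)·d_A)·d_A = V + 37.8740·d_A = (-11.8820,-15.2543)
T_B = V + ((C−V)·d_B)·d_B = V + 37.8740·d_B = (-3.0233,-19.9022)
sweep = 180° − θ = 164.8217°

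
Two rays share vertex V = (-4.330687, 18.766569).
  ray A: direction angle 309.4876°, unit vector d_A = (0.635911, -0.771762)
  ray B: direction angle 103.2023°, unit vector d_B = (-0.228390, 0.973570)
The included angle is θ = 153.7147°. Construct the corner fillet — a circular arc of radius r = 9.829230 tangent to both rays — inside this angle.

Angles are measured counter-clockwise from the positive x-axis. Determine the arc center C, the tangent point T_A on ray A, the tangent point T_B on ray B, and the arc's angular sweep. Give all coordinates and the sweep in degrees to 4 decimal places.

bisector direction at 26.3450° = (0.896139,0.443774)
center distance |VC| = r/sin(θ/2) = 9.829230/sin(76.8573°) = 10.093612
C = V + |VC|·bis = (4.7146,23.2459)
T_A = V + ((C−V)·d_A)·d_A = V + 2.2950·d_A = (-2.8712,16.9953)
T_B = V + ((C−V)·d_B)·d_B = V + 2.2950·d_B = (-4.8549,21.0010)
sweep = 180° − θ = 26.2853°

center=(4.7146,23.2459) T_A=(-2.8712,16.9953) T_B=(-4.8549,21.0010) sweep=26.2853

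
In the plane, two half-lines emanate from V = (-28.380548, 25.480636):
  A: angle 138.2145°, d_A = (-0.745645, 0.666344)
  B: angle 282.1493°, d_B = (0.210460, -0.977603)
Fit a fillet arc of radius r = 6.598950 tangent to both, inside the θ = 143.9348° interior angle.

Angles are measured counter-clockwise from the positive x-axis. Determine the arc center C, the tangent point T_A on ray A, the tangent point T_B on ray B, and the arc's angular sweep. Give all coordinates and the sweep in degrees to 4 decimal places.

bisector direction at 210.1819° = (-0.864434,-0.502747)
center distance |VC| = r/sin(θ/2) = 6.598950/sin(71.9674°) = 6.939831
C = V + |VC|·bis = (-34.3796,21.9917)
T_A = V + ((C−V)·d_A)·d_A = V + 2.1483·d_A = (-29.9824,26.9121)
T_B = V + ((C−V)·d_B)·d_B = V + 2.1483·d_B = (-27.9284,23.3805)
sweep = 180° − θ = 36.0652°

center=(-34.3796,21.9917) T_A=(-29.9824,26.9121) T_B=(-27.9284,23.3805) sweep=36.0652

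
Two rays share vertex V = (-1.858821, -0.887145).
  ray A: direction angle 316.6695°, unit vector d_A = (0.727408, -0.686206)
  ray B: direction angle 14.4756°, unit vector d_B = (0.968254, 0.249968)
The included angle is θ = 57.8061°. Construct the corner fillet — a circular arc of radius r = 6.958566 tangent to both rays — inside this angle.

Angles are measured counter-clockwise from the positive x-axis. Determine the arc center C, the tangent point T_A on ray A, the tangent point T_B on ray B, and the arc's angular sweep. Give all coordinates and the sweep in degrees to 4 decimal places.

center=(12.0843,-4.4743) T_A=(7.3093,-9.5360) T_B=(10.3449,2.2634) sweep=122.1939

bisector direction at 345.5726° = (0.968464,-0.249154)
center distance |VC| = r/sin(θ/2) = 6.958566/sin(28.9031°) = 14.397163
C = V + |VC|·bis = (12.0843,-4.4743)
T_A = V + ((C−V)·d_A)·d_A = V + 12.6038·d_A = (7.3093,-9.5360)
T_B = V + ((C−V)·d_B)·d_B = V + 12.6038·d_B = (10.3449,2.2634)
sweep = 180° − θ = 122.1939°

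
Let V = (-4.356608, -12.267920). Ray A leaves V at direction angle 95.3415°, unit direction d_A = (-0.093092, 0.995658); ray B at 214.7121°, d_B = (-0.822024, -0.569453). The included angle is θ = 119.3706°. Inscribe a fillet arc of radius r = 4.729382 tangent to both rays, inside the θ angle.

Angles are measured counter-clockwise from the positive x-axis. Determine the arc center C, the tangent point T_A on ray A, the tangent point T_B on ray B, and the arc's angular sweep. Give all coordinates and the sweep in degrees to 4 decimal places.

center=(-9.3229,-9.9549) T_A=(-4.6140,-9.5147) T_B=(-6.6297,-13.8426) sweep=60.6294

bisector direction at 155.0268° = (-0.906505,0.422194)
center distance |VC| = r/sin(θ/2) = 4.729382/sin(59.6853°) = 5.478475
C = V + |VC|·bis = (-9.3229,-9.9549)
T_A = V + ((C−V)·d_A)·d_A = V + 2.7653·d_A = (-4.6140,-9.5147)
T_B = V + ((C−V)·d_B)·d_B = V + 2.7653·d_B = (-6.6297,-13.8426)
sweep = 180° − θ = 60.6294°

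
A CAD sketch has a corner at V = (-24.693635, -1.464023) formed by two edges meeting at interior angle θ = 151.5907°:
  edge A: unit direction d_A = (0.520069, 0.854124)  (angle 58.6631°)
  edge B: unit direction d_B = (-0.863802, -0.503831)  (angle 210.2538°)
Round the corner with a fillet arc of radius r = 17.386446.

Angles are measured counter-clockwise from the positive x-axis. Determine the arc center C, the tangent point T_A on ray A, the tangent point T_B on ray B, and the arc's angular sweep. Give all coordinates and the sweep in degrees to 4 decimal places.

bisector direction at 134.4584° = (-0.700392,0.713759)
center distance |VC| = r/sin(θ/2) = 17.386446/sin(75.7953°) = 17.934794
C = V + |VC|·bis = (-37.2550,11.3371)
T_A = V + ((C−V)·d_A)·d_A = V + 4.4009·d_A = (-22.4048,2.2949)
T_B = V + ((C−V)·d_B)·d_B = V + 4.4009·d_B = (-28.4952,-3.6814)
sweep = 180° − θ = 28.4093°

center=(-37.2550,11.3371) T_A=(-22.4048,2.2949) T_B=(-28.4952,-3.6814) sweep=28.4093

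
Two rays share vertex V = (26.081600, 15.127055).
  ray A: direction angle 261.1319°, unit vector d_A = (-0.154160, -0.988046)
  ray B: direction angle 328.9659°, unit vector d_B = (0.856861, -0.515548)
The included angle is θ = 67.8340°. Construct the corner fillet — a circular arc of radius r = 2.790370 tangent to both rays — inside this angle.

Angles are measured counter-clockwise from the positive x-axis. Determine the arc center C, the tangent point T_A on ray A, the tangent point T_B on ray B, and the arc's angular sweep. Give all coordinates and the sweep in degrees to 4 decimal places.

center=(28.1989,10.5967) T_A=(25.4419,11.0268) T_B=(29.6374,12.9876) sweep=112.1660

bisector direction at 295.0489° = (0.423392,-0.905947)
center distance |VC| = r/sin(θ/2) = 2.790370/sin(33.9170°) = 5.000741
C = V + |VC|·bis = (28.1989,10.5967)
T_A = V + ((C−V)·d_A)·d_A = V + 4.1498·d_A = (25.4419,11.0268)
T_B = V + ((C−V)·d_B)·d_B = V + 4.1498·d_B = (29.6374,12.9876)
sweep = 180° − θ = 112.1660°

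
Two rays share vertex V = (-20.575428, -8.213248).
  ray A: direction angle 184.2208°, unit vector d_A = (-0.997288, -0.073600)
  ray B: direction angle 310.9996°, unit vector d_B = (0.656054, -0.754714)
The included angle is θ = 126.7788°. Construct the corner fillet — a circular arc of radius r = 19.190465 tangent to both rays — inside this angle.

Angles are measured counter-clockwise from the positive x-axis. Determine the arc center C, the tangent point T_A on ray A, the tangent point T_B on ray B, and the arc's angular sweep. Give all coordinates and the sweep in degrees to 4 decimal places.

center=(-28.7512,-28.0593) T_A=(-30.1637,-8.9209) T_B=(-14.2679,-15.4693) sweep=53.2212

bisector direction at 247.6102° = (-0.380906,-0.924614)
center distance |VC| = r/sin(θ/2) = 19.190465/sin(63.3894°) = 21.464131
C = V + |VC|·bis = (-28.7512,-28.0593)
T_A = V + ((C−V)·d_A)·d_A = V + 9.6143·d_A = (-30.1637,-8.9209)
T_B = V + ((C−V)·d_B)·d_B = V + 9.6143·d_B = (-14.2679,-15.4693)
sweep = 180° − θ = 53.2212°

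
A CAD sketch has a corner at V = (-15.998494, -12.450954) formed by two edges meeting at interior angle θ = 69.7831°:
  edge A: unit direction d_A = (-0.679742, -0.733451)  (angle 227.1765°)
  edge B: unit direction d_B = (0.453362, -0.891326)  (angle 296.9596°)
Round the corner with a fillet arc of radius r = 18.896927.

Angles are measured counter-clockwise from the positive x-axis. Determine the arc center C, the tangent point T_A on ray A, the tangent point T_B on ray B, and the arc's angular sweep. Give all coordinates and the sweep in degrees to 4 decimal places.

bisector direction at 262.0681° = (-0.137997,-0.990433)
center distance |VC| = r/sin(θ/2) = 18.896927/sin(34.8916°) = 33.035147
C = V + |VC|·bis = (-20.5572,-45.1700)
T_A = V + ((C−V)·d_A)·d_A = V + 27.0966·d_A = (-34.4172,-32.3250)
T_B = V + ((C−V)·d_B)·d_B = V + 27.0966·d_B = (-3.7139,-36.6029)
sweep = 180° − θ = 110.2169°

center=(-20.5572,-45.1700) T_A=(-34.4172,-32.3250) T_B=(-3.7139,-36.6029) sweep=110.2169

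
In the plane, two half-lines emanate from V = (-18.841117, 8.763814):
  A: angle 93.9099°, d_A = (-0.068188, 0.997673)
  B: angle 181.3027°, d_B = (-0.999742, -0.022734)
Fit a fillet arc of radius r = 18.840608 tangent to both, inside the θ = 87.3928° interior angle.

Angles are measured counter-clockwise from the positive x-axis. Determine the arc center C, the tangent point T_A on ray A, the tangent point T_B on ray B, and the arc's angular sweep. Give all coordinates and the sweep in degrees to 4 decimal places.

center=(-38.9824,27.1513) T_A=(-20.1856,28.4360) T_B=(-38.5541,8.3155) sweep=92.6072

bisector direction at 137.6063° = (-0.738529,0.674221)
center distance |VC| = r/sin(θ/2) = 18.840608/sin(43.6964°) = 27.272147
C = V + |VC|·bis = (-38.9824,27.1513)
T_A = V + ((C−V)·d_A)·d_A = V + 19.7181·d_A = (-20.1856,28.4360)
T_B = V + ((C−V)·d_B)·d_B = V + 19.7181·d_B = (-38.5541,8.3155)
sweep = 180° − θ = 92.6072°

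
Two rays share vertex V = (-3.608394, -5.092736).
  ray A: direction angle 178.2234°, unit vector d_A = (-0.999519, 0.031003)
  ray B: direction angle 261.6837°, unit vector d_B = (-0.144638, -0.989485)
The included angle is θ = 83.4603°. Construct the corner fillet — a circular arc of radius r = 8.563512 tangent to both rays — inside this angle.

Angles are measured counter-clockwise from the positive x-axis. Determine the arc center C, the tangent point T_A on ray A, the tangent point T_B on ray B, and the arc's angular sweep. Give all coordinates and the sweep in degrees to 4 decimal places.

center=(-13.4706,-13.3545) T_A=(-13.2051,-4.7951) T_B=(-4.9971,-14.5931) sweep=96.5397

bisector direction at 219.9536° = (-0.766565,-0.642166)
center distance |VC| = r/sin(θ/2) = 8.563512/sin(41.7302°) = 12.865406
C = V + |VC|·bis = (-13.4706,-13.3545)
T_A = V + ((C−V)·d_A)·d_A = V + 9.6013·d_A = (-13.2051,-4.7951)
T_B = V + ((C−V)·d_B)·d_B = V + 9.6013·d_B = (-4.9971,-14.5931)
sweep = 180° − θ = 96.5397°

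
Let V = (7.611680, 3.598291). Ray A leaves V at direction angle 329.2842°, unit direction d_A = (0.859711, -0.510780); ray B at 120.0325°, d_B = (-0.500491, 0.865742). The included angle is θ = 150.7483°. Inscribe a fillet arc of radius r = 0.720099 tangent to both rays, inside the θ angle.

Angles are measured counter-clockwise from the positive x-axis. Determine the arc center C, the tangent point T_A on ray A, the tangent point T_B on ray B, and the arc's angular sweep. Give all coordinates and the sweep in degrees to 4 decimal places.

bisector direction at 44.6583° = (0.711311,0.702878)
center distance |VC| = r/sin(θ/2) = 0.720099/sin(75.3742°) = 0.744215
C = V + |VC|·bis = (8.1410,4.1214)
T_A = V + ((C−V)·d_A)·d_A = V + 0.1879·d_A = (7.7732,3.5023)
T_B = V + ((C−V)·d_B)·d_B = V + 0.1879·d_B = (7.5176,3.7610)
sweep = 180° − θ = 29.2517°

center=(8.1410,4.1214) T_A=(7.7732,3.5023) T_B=(7.5176,3.7610) sweep=29.2517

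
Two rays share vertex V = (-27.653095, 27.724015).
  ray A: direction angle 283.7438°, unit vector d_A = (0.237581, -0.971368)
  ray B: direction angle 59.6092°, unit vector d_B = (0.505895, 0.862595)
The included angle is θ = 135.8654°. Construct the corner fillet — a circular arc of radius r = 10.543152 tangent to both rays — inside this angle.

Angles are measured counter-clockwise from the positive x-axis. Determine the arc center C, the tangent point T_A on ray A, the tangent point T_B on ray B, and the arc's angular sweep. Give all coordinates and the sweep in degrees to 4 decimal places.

center=(-16.3964,26.0771) T_A=(-26.6376,23.5723) T_B=(-25.4908,31.4109) sweep=44.1346

bisector direction at 351.6765° = (0.989466,-0.144762)
center distance |VC| = r/sin(θ/2) = 10.543152/sin(67.9327°) = 11.376563
C = V + |VC|·bis = (-16.3964,26.0771)
T_A = V + ((C−V)·d_A)·d_A = V + 4.2741·d_A = (-26.6376,23.5723)
T_B = V + ((C−V)·d_B)·d_B = V + 4.2741·d_B = (-25.4908,31.4109)
sweep = 180° − θ = 44.1346°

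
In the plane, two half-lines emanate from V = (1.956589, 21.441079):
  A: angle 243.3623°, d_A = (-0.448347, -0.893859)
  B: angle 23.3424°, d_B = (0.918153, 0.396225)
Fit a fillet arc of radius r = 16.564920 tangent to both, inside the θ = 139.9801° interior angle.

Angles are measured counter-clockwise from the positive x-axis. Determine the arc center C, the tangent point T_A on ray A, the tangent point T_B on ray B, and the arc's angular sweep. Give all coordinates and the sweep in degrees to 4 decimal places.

bisector direction at 313.3524° = (0.686483,-0.727146)
center distance |VC| = r/sin(θ/2) = 16.564920/sin(69.9900°) = 17.629134
C = V + |VC|·bis = (14.0587,8.6221)
T_A = V + ((C−V)·d_A)·d_A = V + 6.0324·d_A = (-0.7480,16.0490)
T_B = V + ((C−V)·d_B)·d_B = V + 6.0324·d_B = (7.4953,23.8313)
sweep = 180° − θ = 40.0199°

center=(14.0587,8.6221) T_A=(-0.7480,16.0490) T_B=(7.4953,23.8313) sweep=40.0199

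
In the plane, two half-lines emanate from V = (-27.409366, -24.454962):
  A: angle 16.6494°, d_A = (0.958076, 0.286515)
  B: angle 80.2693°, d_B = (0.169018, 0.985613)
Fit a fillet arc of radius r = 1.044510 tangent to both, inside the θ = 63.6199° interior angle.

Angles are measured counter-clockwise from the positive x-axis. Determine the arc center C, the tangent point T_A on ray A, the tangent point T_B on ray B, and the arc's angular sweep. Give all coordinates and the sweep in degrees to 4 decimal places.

bisector direction at 48.4594° = (0.663151,0.748485)
center distance |VC| = r/sin(θ/2) = 1.044510/sin(31.8100°) = 1.981604
C = V + |VC|·bis = (-26.0953,-22.9718)
T_A = V + ((C−V)·d_A)·d_A = V + 1.6840·d_A = (-25.7960,-23.9725)
T_B = V + ((C−V)·d_B)·d_B = V + 1.6840·d_B = (-27.1247,-22.7952)
sweep = 180° − θ = 116.3801°

center=(-26.0953,-22.9718) T_A=(-25.7960,-23.9725) T_B=(-27.1247,-22.7952) sweep=116.3801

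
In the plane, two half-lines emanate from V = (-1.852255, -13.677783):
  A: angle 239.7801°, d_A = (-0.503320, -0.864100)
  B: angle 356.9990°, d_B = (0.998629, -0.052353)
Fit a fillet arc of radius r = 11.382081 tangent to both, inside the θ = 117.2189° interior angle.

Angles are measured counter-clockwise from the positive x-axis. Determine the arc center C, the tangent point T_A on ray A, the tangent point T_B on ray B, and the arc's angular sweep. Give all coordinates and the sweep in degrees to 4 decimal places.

bisector direction at 298.3896° = (0.475464,-0.879735)
center distance |VC| = r/sin(θ/2) = 11.382081/sin(58.6095°) = 13.333636
C = V + |VC|·bis = (4.4874,-25.4079)
T_A = V + ((C−V)·d_A)·d_A = V + 6.9451·d_A = (-5.3479,-19.6790)
T_B = V + ((C−V)·d_B)·d_B = V + 6.9451·d_B = (5.0833,-14.0414)
sweep = 180° − θ = 62.7811°

center=(4.4874,-25.4079) T_A=(-5.3479,-19.6790) T_B=(5.0833,-14.0414) sweep=62.7811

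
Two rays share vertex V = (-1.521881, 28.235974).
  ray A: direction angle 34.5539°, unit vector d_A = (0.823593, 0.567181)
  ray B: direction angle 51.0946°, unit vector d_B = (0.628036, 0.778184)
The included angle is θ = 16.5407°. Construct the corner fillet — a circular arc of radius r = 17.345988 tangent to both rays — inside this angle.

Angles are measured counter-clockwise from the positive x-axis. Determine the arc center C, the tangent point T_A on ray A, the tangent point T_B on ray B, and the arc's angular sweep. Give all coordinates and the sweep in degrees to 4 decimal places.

center=(86.9230,110.2064) T_A=(96.7614,95.9204) T_B=(73.4247,121.1003) sweep=163.4593

bisector direction at 42.8243° = (0.733442,0.679752)
center distance |VC| = r/sin(θ/2) = 17.345988/sin(8.2704°) = 120.588794
C = V + |VC|·bis = (86.9230,110.2064)
T_A = V + ((C−V)·d_A)·d_A = V + 119.3347·d_A = (96.7614,95.9204)
T_B = V + ((C−V)·d_B)·d_B = V + 119.3347·d_B = (73.4247,121.1003)
sweep = 180° − θ = 163.4593°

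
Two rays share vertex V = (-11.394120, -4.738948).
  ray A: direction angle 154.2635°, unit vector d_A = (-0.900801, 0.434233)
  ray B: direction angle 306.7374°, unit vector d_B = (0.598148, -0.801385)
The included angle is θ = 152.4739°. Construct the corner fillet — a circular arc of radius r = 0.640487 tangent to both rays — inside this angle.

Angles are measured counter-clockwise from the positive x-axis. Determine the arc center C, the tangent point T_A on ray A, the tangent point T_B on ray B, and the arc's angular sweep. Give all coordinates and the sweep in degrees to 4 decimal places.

bisector direction at 230.5005° = (-0.636072,-0.771630)
center distance |VC| = r/sin(θ/2) = 0.640487/sin(76.2369°) = 0.659420
C = V + |VC|·bis = (-11.8136,-5.2478)
T_A = V + ((C−V)·d_A)·d_A = V + 0.1569·d_A = (-11.5354,-4.6708)
T_B = V + ((C−V)·d_B)·d_B = V + 0.1569·d_B = (-11.3003,-4.8647)
sweep = 180° − θ = 27.5261°

center=(-11.8136,-5.2478) T_A=(-11.5354,-4.6708) T_B=(-11.3003,-4.8647) sweep=27.5261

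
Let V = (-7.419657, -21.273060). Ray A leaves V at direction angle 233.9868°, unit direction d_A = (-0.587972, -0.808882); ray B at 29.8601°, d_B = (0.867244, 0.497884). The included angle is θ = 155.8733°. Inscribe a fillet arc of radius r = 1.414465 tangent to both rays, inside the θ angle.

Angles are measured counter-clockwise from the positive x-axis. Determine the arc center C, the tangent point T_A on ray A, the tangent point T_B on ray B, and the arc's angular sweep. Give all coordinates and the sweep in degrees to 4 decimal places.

bisector direction at 311.9235° = (0.668137,-0.744038)
center distance |VC| = r/sin(θ/2) = 1.414465/sin(77.9367°) = 1.446406
C = V + |VC|·bis = (-6.4533,-22.3492)
T_A = V + ((C−V)·d_A)·d_A = V + 0.3023·d_A = (-7.5974,-21.5176)
T_B = V + ((C−V)·d_B)·d_B = V + 0.3023·d_B = (-7.1575,-21.1226)
sweep = 180° − θ = 24.1267°

center=(-6.4533,-22.3492) T_A=(-7.5974,-21.5176) T_B=(-7.1575,-21.1226) sweep=24.1267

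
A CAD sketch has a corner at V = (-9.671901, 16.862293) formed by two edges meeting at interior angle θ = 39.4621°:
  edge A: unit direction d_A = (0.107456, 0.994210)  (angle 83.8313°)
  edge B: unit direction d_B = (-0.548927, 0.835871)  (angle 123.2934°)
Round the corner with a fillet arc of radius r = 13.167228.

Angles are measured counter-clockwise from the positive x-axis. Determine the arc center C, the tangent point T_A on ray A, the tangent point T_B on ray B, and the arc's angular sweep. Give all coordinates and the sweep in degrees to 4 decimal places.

center=(-18.8180,54.7766) T_A=(-5.7270,53.3617) T_B=(-29.8241,47.5487) sweep=140.5379

bisector direction at 103.5623° = (-0.234503,0.972115)
center distance |VC| = r/sin(θ/2) = 13.167228/sin(19.7310°) = 39.001827
C = V + |VC|·bis = (-18.8180,54.7766)
T_A = V + ((C−V)·d_A)·d_A = V + 36.7119·d_A = (-5.7270,53.3617)
T_B = V + ((C−V)·d_B)·d_B = V + 36.7119·d_B = (-29.8241,47.5487)
sweep = 180° − θ = 140.5379°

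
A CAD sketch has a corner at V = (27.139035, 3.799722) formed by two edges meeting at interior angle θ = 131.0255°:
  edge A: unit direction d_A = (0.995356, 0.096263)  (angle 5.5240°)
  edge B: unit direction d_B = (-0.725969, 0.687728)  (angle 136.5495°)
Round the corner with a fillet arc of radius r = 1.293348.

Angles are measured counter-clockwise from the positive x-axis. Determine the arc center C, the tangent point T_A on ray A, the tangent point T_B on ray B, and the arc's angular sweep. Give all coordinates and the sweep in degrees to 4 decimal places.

bisector direction at 71.0367° = (0.324962,0.945727)
center distance |VC| = r/sin(θ/2) = 1.293348/sin(65.5127°) = 1.421178
C = V + |VC|·bis = (27.6009,5.1438)
T_A = V + ((C−V)·d_A)·d_A = V + 0.5891·d_A = (27.7254,3.8564)
T_B = V + ((C−V)·d_B)·d_B = V + 0.5891·d_B = (26.7114,4.2048)
sweep = 180° − θ = 48.9745°

center=(27.6009,5.1438) T_A=(27.7254,3.8564) T_B=(26.7114,4.2048) sweep=48.9745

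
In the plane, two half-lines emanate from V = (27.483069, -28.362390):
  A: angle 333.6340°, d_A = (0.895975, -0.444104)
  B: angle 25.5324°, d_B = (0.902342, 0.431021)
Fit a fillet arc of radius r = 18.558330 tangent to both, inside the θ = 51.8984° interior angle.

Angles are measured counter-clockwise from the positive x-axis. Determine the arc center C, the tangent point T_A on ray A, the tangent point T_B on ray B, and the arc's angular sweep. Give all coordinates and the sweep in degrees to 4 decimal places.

bisector direction at 359.5832° = (0.999974,-0.007274)
center distance |VC| = r/sin(θ/2) = 18.558330/sin(25.9492°) = 42.411859
C = V + |VC|·bis = (69.8938,-28.6709)
T_A = V + ((C−V)·d_A)·d_A = V + 38.1360·d_A = (61.6520,-45.2987)
T_B = V + ((C−V)·d_B)·d_B = V + 38.1360·d_B = (61.8948,-11.9250)
sweep = 180° − θ = 128.1016°

center=(69.8938,-28.6709) T_A=(61.6520,-45.2987) T_B=(61.8948,-11.9250) sweep=128.1016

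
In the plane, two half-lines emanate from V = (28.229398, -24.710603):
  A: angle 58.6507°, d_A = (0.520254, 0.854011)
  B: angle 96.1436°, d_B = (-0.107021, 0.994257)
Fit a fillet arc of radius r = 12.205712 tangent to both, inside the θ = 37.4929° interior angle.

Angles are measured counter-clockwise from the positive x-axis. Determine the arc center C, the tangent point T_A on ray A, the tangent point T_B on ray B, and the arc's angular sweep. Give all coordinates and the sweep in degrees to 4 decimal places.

center=(36.5161,12.3533) T_A=(46.9399,6.0032) T_B=(24.3805,11.0470) sweep=142.5071

bisector direction at 77.3971° = (0.218192,0.975906)
center distance |VC| = r/sin(θ/2) = 12.205712/sin(18.7464°) = 37.978971
C = V + |VC|·bis = (36.5161,12.3533)
T_A = V + ((C−V)·d_A)·d_A = V + 35.9642·d_A = (46.9399,6.0032)
T_B = V + ((C−V)·d_B)·d_B = V + 35.9642·d_B = (24.3805,11.0470)
sweep = 180° − θ = 142.5071°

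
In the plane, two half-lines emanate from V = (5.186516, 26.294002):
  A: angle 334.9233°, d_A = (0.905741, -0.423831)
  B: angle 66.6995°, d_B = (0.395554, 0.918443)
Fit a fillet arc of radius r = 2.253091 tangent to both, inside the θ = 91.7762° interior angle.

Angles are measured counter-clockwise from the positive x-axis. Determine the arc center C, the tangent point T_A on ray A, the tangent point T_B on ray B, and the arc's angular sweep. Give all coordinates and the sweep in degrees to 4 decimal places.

bisector direction at 20.8114° = (0.934755,0.355293)
center distance |VC| = r/sin(θ/2) = 2.253091/sin(45.8881°) = 3.138090
C = V + |VC|·bis = (8.1199,27.4089)
T_A = V + ((C−V)·d_A)·d_A = V + 2.1843·d_A = (7.1649,25.3682)
T_B = V + ((C−V)·d_B)·d_B = V + 2.1843·d_B = (6.0505,28.3002)
sweep = 180° − θ = 88.2238°

center=(8.1199,27.4089) T_A=(7.1649,25.3682) T_B=(6.0505,28.3002) sweep=88.2238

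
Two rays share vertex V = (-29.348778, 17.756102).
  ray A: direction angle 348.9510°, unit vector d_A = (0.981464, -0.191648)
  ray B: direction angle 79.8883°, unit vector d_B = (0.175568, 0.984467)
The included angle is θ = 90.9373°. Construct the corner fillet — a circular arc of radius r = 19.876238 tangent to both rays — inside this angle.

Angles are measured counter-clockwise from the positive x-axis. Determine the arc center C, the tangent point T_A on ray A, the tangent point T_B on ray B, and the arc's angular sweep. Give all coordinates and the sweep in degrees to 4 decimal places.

center=(-6.3483,33.5165) T_A=(-10.1575,14.0087) T_B=(-25.9158,37.0061) sweep=89.0627

bisector direction at 34.4196° = (0.824920,0.565250)
center distance |VC| = r/sin(θ/2) = 19.876238/sin(45.4686°) = 27.882119
C = V + |VC|·bis = (-6.3483,33.5165)
T_A = V + ((C−V)·d_A)·d_A = V + 19.5537·d_A = (-10.1575,14.0087)
T_B = V + ((C−V)·d_B)·d_B = V + 19.5537·d_B = (-25.9158,37.0061)
sweep = 180° − θ = 89.0627°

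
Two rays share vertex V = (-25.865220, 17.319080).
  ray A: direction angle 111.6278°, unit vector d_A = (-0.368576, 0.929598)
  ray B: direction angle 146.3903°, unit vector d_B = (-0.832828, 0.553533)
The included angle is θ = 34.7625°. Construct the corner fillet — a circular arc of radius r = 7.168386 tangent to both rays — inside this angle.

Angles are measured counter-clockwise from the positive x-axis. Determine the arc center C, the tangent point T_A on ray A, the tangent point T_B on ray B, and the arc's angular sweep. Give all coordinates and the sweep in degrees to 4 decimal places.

bisector direction at 129.0091° = (-0.629443,0.777047)
center distance |VC| = r/sin(θ/2) = 7.168386/sin(17.3813°) = 23.996324
C = V + |VC|·bis = (-40.9695,35.9653)
T_A = V + ((C−V)·d_A)·d_A = V + 22.9006·d_A = (-34.3058,38.6074)
T_B = V + ((C−V)·d_B)·d_B = V + 22.9006·d_B = (-44.9375,29.9953)
sweep = 180° − θ = 145.2375°

center=(-40.9695,35.9653) T_A=(-34.3058,38.6074) T_B=(-44.9375,29.9953) sweep=145.2375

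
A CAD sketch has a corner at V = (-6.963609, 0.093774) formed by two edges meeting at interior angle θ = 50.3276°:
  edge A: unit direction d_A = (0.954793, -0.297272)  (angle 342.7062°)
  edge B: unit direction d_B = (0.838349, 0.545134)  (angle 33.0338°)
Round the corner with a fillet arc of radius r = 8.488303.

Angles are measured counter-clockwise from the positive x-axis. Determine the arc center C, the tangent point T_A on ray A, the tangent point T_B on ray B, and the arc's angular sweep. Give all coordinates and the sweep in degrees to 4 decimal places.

bisector direction at 7.8700° = (0.990581,0.136926)
center distance |VC| = r/sin(θ/2) = 8.488303/sin(25.1638°) = 19.962730
C = V + |VC|·bis = (12.8111,2.8272)
T_A = V + ((C−V)·d_A)·d_A = V + 18.0682·d_A = (10.2878,-5.2774)
T_B = V + ((C−V)·d_B)·d_B = V + 18.0682·d_B = (8.1838,9.9434)
sweep = 180° − θ = 129.6724°

center=(12.8111,2.8272) T_A=(10.2878,-5.2774) T_B=(8.1838,9.9434) sweep=129.6724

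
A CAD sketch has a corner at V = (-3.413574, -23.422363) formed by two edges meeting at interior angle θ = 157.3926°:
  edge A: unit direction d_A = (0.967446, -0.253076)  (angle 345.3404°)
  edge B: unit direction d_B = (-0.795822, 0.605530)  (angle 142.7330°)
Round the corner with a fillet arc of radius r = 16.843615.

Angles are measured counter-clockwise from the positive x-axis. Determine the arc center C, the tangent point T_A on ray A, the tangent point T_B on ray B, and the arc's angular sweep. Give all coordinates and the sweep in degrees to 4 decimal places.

center=(4.1064,-7.9791) T_A=(-0.1564,-24.2744) T_B=(-6.0930,-21.3837) sweep=22.6074

bisector direction at 64.0367° = (0.437795,0.899075)
center distance |VC| = r/sin(θ/2) = 16.843615/sin(78.6963°) = 17.176811
C = V + |VC|·bis = (4.1064,-7.9791)
T_A = V + ((C−V)·d_A)·d_A = V + 3.3668·d_A = (-0.1564,-24.2744)
T_B = V + ((C−V)·d_B)·d_B = V + 3.3668·d_B = (-6.0930,-21.3837)
sweep = 180° − θ = 22.6074°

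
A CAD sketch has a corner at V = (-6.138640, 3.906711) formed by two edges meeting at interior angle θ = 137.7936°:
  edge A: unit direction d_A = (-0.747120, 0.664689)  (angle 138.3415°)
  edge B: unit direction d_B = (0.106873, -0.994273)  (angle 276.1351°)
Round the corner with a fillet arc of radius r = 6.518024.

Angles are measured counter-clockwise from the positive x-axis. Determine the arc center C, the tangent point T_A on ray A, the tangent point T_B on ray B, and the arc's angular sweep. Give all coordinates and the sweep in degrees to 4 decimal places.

center=(-12.3505,0.7090) T_A=(-8.0180,5.5787) T_B=(-5.8698,1.4056) sweep=42.2064

bisector direction at 207.2383° = (-0.889111,-0.457692)
center distance |VC| = r/sin(θ/2) = 6.518024/sin(68.8968°) = 6.986591
C = V + |VC|·bis = (-12.3505,0.7090)
T_A = V + ((C−V)·d_A)·d_A = V + 2.5155·d_A = (-8.0180,5.5787)
T_B = V + ((C−V)·d_B)·d_B = V + 2.5155·d_B = (-5.8698,1.4056)
sweep = 180° − θ = 42.2064°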